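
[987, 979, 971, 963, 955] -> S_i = 987 + -8*i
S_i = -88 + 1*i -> [-88, -87, -86, -85, -84]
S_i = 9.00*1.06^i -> [9.0, 9.54, 10.11, 10.72, 11.36]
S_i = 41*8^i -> [41, 328, 2624, 20992, 167936]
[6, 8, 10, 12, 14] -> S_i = 6 + 2*i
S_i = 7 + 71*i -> [7, 78, 149, 220, 291]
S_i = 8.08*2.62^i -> [8.08, 21.17, 55.46, 145.32, 380.73]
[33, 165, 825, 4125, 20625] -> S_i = 33*5^i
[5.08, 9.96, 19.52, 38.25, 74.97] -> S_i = 5.08*1.96^i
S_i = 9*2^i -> [9, 18, 36, 72, 144]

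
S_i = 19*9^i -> [19, 171, 1539, 13851, 124659]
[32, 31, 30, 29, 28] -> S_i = 32 + -1*i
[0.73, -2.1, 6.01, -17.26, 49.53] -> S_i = 0.73*(-2.87)^i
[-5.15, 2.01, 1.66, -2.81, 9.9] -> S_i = Random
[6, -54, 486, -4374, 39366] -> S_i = 6*-9^i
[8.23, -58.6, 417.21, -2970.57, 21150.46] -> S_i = 8.23*(-7.12)^i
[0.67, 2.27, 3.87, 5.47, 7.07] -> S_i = 0.67 + 1.60*i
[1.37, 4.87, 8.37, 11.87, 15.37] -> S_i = 1.37 + 3.50*i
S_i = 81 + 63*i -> [81, 144, 207, 270, 333]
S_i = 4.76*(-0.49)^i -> [4.76, -2.33, 1.14, -0.56, 0.27]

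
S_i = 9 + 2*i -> [9, 11, 13, 15, 17]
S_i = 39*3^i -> [39, 117, 351, 1053, 3159]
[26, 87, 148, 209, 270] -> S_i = 26 + 61*i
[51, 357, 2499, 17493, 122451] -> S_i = 51*7^i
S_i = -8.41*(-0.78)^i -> [-8.41, 6.56, -5.12, 3.99, -3.11]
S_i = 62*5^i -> [62, 310, 1550, 7750, 38750]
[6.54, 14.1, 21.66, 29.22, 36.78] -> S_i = 6.54 + 7.56*i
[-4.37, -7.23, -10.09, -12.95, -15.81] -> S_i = -4.37 + -2.86*i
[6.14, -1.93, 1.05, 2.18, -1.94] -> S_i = Random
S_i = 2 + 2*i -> [2, 4, 6, 8, 10]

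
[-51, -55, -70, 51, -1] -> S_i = Random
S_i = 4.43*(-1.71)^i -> [4.43, -7.58, 12.95, -22.15, 37.88]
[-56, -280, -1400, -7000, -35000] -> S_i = -56*5^i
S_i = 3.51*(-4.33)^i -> [3.51, -15.2, 65.81, -284.95, 1233.84]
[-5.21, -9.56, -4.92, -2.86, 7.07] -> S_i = Random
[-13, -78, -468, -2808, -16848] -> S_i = -13*6^i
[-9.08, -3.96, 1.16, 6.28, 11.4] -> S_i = -9.08 + 5.12*i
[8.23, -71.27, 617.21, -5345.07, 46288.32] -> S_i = 8.23*(-8.66)^i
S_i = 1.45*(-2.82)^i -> [1.45, -4.09, 11.53, -32.52, 91.7]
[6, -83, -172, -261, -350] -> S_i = 6 + -89*i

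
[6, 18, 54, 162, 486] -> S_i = 6*3^i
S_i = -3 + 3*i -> [-3, 0, 3, 6, 9]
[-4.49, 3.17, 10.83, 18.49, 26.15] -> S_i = -4.49 + 7.66*i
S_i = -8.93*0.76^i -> [-8.93, -6.79, -5.16, -3.92, -2.98]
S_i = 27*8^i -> [27, 216, 1728, 13824, 110592]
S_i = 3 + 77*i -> [3, 80, 157, 234, 311]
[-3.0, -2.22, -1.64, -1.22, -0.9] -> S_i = -3.00*0.74^i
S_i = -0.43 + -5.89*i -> [-0.43, -6.32, -12.21, -18.1, -23.99]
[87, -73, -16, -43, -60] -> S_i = Random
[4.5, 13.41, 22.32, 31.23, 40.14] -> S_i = 4.50 + 8.91*i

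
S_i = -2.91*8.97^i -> [-2.91, -26.1, -234.14, -2100.25, -18839.21]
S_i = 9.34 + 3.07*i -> [9.34, 12.41, 15.48, 18.55, 21.62]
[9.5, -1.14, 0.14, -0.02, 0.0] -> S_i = 9.50*(-0.12)^i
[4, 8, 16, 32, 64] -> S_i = 4*2^i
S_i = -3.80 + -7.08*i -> [-3.8, -10.88, -17.96, -25.04, -32.12]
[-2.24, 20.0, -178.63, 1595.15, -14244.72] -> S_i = -2.24*(-8.93)^i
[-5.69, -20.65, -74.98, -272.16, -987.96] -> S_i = -5.69*3.63^i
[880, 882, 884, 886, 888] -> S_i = 880 + 2*i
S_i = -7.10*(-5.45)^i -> [-7.1, 38.7, -210.89, 1149.34, -6263.89]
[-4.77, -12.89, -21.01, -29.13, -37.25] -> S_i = -4.77 + -8.12*i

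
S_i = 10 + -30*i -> [10, -20, -50, -80, -110]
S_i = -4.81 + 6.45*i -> [-4.81, 1.64, 8.09, 14.54, 20.99]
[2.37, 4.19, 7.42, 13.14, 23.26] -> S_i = 2.37*1.77^i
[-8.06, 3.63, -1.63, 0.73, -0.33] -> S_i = -8.06*(-0.45)^i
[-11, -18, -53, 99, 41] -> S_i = Random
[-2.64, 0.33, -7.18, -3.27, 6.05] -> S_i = Random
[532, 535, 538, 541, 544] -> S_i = 532 + 3*i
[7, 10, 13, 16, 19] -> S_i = 7 + 3*i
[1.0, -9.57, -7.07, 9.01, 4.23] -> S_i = Random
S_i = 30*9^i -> [30, 270, 2430, 21870, 196830]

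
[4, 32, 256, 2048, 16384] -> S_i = 4*8^i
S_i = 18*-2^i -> [18, -36, 72, -144, 288]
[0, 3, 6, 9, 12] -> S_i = 0 + 3*i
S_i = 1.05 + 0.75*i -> [1.05, 1.8, 2.55, 3.3, 4.05]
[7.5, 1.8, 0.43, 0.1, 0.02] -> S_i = 7.50*0.24^i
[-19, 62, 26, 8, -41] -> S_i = Random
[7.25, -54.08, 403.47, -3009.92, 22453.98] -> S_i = 7.25*(-7.46)^i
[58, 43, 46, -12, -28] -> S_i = Random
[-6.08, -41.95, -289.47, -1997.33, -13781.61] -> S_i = -6.08*6.90^i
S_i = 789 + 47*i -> [789, 836, 883, 930, 977]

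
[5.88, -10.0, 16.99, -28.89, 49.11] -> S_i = 5.88*(-1.70)^i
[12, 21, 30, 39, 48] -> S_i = 12 + 9*i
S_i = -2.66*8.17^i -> [-2.66, -21.73, -177.55, -1450.6, -11851.41]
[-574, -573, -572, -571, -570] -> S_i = -574 + 1*i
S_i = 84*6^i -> [84, 504, 3024, 18144, 108864]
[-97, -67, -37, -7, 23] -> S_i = -97 + 30*i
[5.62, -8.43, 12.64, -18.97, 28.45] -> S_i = 5.62*(-1.50)^i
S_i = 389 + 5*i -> [389, 394, 399, 404, 409]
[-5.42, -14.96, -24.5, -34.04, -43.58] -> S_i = -5.42 + -9.54*i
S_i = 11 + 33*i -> [11, 44, 77, 110, 143]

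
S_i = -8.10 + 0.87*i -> [-8.1, -7.23, -6.36, -5.49, -4.62]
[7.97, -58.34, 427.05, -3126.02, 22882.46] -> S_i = 7.97*(-7.32)^i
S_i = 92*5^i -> [92, 460, 2300, 11500, 57500]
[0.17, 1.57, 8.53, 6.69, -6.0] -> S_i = Random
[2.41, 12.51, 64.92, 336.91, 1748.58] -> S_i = 2.41*5.19^i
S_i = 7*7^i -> [7, 49, 343, 2401, 16807]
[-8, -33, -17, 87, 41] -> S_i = Random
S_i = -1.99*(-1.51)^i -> [-1.99, 3.0, -4.54, 6.85, -10.35]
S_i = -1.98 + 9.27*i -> [-1.98, 7.29, 16.56, 25.83, 35.1]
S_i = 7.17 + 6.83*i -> [7.17, 14.0, 20.83, 27.66, 34.49]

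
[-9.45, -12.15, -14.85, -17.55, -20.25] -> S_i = -9.45 + -2.70*i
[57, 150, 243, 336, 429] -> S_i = 57 + 93*i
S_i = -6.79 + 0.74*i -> [-6.79, -6.05, -5.31, -4.57, -3.83]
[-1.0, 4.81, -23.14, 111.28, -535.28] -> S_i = -1.00*(-4.81)^i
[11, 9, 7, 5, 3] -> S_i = 11 + -2*i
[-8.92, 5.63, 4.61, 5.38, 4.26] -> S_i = Random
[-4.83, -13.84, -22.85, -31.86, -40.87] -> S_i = -4.83 + -9.01*i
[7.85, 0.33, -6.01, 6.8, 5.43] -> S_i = Random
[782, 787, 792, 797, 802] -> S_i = 782 + 5*i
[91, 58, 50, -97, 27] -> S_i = Random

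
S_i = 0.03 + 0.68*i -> [0.03, 0.71, 1.39, 2.07, 2.75]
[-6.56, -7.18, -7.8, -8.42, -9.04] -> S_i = -6.56 + -0.62*i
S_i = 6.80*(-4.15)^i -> [6.8, -28.22, 117.11, -486.02, 2016.98]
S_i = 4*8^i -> [4, 32, 256, 2048, 16384]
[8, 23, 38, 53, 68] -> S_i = 8 + 15*i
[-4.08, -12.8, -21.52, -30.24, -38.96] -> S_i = -4.08 + -8.72*i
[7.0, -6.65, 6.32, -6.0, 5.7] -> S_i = 7.00*(-0.95)^i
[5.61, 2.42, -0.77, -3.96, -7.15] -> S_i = 5.61 + -3.19*i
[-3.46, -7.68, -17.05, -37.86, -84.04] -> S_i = -3.46*2.22^i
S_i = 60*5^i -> [60, 300, 1500, 7500, 37500]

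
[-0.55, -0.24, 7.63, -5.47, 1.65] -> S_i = Random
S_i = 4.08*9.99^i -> [4.08, 40.76, 407.18, 4067.77, 40637.04]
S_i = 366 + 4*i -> [366, 370, 374, 378, 382]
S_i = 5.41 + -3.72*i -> [5.41, 1.69, -2.03, -5.75, -9.47]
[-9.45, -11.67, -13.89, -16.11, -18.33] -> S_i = -9.45 + -2.22*i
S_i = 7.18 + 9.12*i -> [7.18, 16.3, 25.42, 34.54, 43.66]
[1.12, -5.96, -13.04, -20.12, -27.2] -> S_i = 1.12 + -7.08*i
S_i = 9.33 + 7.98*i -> [9.33, 17.31, 25.29, 33.27, 41.25]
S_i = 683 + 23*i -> [683, 706, 729, 752, 775]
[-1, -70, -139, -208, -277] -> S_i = -1 + -69*i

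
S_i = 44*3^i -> [44, 132, 396, 1188, 3564]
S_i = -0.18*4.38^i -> [-0.18, -0.79, -3.45, -15.12, -66.25]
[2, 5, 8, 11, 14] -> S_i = 2 + 3*i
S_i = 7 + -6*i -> [7, 1, -5, -11, -17]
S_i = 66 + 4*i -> [66, 70, 74, 78, 82]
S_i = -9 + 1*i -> [-9, -8, -7, -6, -5]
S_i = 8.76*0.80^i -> [8.76, 7.01, 5.61, 4.49, 3.59]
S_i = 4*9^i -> [4, 36, 324, 2916, 26244]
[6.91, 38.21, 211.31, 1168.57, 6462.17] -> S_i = 6.91*5.53^i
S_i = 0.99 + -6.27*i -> [0.99, -5.28, -11.55, -17.82, -24.09]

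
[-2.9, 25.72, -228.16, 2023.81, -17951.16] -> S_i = -2.90*(-8.87)^i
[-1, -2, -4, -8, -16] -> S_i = -1*2^i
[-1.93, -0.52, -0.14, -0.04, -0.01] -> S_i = -1.93*0.27^i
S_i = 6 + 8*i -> [6, 14, 22, 30, 38]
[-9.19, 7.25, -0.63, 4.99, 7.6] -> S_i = Random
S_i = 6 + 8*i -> [6, 14, 22, 30, 38]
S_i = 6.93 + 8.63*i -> [6.93, 15.56, 24.19, 32.82, 41.45]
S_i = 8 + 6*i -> [8, 14, 20, 26, 32]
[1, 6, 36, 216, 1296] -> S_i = 1*6^i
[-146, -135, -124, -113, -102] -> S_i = -146 + 11*i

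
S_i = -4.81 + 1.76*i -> [-4.81, -3.05, -1.29, 0.47, 2.23]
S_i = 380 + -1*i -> [380, 379, 378, 377, 376]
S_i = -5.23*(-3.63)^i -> [-5.23, 18.98, -68.92, 250.16, -908.09]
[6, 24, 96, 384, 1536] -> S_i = 6*4^i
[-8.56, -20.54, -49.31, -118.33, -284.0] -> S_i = -8.56*2.40^i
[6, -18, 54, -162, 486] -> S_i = 6*-3^i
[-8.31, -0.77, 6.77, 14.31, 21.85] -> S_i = -8.31 + 7.54*i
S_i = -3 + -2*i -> [-3, -5, -7, -9, -11]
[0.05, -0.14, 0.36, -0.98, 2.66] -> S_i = 0.05*(-2.70)^i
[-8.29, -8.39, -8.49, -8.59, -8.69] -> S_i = -8.29 + -0.10*i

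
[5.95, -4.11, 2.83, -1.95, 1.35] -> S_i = 5.95*(-0.69)^i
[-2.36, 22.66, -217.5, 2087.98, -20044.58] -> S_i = -2.36*(-9.60)^i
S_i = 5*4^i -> [5, 20, 80, 320, 1280]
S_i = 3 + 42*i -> [3, 45, 87, 129, 171]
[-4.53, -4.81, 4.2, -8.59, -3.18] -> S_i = Random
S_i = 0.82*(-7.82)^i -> [0.82, -6.41, 50.14, -392.13, 3066.49]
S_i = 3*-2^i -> [3, -6, 12, -24, 48]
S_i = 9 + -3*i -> [9, 6, 3, 0, -3]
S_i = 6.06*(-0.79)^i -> [6.06, -4.79, 3.78, -2.99, 2.36]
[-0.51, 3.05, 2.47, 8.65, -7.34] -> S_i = Random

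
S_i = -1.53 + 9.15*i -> [-1.53, 7.62, 16.77, 25.92, 35.07]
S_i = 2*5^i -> [2, 10, 50, 250, 1250]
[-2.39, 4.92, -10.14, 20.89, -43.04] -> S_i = -2.39*(-2.06)^i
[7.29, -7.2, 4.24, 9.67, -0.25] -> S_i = Random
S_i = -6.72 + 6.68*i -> [-6.72, -0.04, 6.64, 13.32, 20.0]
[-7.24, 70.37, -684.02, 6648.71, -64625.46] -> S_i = -7.24*(-9.72)^i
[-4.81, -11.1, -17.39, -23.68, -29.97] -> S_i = -4.81 + -6.29*i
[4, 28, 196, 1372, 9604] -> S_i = 4*7^i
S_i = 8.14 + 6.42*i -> [8.14, 14.56, 20.98, 27.4, 33.82]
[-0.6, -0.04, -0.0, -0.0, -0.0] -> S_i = -0.60*0.07^i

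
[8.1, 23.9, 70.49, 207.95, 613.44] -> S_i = 8.10*2.95^i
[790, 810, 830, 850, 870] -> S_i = 790 + 20*i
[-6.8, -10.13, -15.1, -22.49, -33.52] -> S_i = -6.80*1.49^i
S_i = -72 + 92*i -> [-72, 20, 112, 204, 296]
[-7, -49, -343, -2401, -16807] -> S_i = -7*7^i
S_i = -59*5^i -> [-59, -295, -1475, -7375, -36875]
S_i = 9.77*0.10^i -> [9.77, 0.98, 0.1, 0.01, 0.0]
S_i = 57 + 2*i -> [57, 59, 61, 63, 65]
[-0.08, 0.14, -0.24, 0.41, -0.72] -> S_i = -0.08*(-1.73)^i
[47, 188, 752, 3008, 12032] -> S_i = 47*4^i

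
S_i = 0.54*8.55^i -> [0.54, 4.62, 39.48, 337.51, 2885.75]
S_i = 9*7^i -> [9, 63, 441, 3087, 21609]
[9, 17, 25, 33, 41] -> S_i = 9 + 8*i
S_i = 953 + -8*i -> [953, 945, 937, 929, 921]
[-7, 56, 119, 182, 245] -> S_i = -7 + 63*i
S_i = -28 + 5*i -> [-28, -23, -18, -13, -8]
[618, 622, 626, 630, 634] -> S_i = 618 + 4*i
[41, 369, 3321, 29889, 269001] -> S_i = 41*9^i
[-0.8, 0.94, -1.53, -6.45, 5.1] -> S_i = Random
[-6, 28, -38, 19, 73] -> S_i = Random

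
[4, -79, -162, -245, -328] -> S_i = 4 + -83*i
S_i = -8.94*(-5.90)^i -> [-8.94, 52.75, -311.2, 1836.09, -10832.92]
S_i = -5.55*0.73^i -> [-5.55, -4.05, -2.96, -2.16, -1.58]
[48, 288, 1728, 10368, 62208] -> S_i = 48*6^i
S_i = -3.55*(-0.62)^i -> [-3.55, 2.2, -1.36, 0.85, -0.52]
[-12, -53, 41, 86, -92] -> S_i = Random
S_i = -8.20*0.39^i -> [-8.2, -3.2, -1.25, -0.49, -0.19]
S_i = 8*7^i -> [8, 56, 392, 2744, 19208]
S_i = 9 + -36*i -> [9, -27, -63, -99, -135]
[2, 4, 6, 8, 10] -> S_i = 2 + 2*i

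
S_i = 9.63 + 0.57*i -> [9.63, 10.2, 10.77, 11.34, 11.91]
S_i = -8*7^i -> [-8, -56, -392, -2744, -19208]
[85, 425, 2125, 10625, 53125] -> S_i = 85*5^i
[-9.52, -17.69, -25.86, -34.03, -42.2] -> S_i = -9.52 + -8.17*i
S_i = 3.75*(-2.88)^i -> [3.75, -10.8, 31.1, -89.58, 257.99]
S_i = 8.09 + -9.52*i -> [8.09, -1.43, -10.95, -20.47, -29.99]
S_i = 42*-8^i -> [42, -336, 2688, -21504, 172032]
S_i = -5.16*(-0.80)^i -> [-5.16, 4.13, -3.3, 2.64, -2.11]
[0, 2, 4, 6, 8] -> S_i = 0 + 2*i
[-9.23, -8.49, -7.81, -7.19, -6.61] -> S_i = -9.23*0.92^i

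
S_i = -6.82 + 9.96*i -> [-6.82, 3.14, 13.1, 23.06, 33.02]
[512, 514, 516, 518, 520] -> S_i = 512 + 2*i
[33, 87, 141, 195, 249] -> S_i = 33 + 54*i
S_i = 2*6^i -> [2, 12, 72, 432, 2592]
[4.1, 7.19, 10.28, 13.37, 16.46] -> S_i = 4.10 + 3.09*i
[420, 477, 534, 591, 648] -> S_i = 420 + 57*i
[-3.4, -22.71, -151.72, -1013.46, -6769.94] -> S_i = -3.40*6.68^i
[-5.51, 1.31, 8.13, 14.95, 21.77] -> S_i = -5.51 + 6.82*i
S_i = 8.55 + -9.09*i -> [8.55, -0.54, -9.63, -18.72, -27.81]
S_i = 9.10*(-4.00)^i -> [9.1, -36.4, 145.6, -582.4, 2329.6]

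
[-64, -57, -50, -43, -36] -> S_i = -64 + 7*i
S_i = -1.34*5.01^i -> [-1.34, -6.71, -33.63, -168.51, -844.22]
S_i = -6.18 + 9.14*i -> [-6.18, 2.96, 12.1, 21.24, 30.38]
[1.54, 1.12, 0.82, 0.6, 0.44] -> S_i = 1.54*0.73^i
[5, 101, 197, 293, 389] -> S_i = 5 + 96*i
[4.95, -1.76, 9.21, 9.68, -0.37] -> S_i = Random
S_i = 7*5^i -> [7, 35, 175, 875, 4375]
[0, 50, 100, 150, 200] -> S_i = 0 + 50*i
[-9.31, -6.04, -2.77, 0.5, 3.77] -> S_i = -9.31 + 3.27*i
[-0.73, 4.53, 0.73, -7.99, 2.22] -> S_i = Random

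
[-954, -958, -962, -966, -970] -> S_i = -954 + -4*i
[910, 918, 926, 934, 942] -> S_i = 910 + 8*i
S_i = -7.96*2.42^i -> [-7.96, -19.26, -46.62, -112.81, -273.01]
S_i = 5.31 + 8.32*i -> [5.31, 13.63, 21.95, 30.27, 38.59]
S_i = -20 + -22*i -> [-20, -42, -64, -86, -108]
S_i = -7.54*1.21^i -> [-7.54, -9.12, -11.04, -13.36, -16.16]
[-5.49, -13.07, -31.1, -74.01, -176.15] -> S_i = -5.49*2.38^i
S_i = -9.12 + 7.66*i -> [-9.12, -1.46, 6.2, 13.86, 21.52]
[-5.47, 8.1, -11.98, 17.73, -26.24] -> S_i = -5.47*(-1.48)^i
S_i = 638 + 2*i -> [638, 640, 642, 644, 646]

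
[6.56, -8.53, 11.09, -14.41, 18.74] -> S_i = 6.56*(-1.30)^i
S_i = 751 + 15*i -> [751, 766, 781, 796, 811]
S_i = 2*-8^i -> [2, -16, 128, -1024, 8192]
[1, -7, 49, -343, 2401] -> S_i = 1*-7^i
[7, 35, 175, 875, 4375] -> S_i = 7*5^i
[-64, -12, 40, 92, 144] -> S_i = -64 + 52*i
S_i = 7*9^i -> [7, 63, 567, 5103, 45927]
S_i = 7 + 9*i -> [7, 16, 25, 34, 43]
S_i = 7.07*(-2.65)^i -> [7.07, -18.74, 49.65, -131.57, 348.66]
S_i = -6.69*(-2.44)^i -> [-6.69, 16.32, -39.83, 97.18, -237.13]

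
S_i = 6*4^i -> [6, 24, 96, 384, 1536]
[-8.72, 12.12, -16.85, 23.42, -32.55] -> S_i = -8.72*(-1.39)^i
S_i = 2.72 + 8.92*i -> [2.72, 11.64, 20.56, 29.48, 38.4]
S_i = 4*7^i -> [4, 28, 196, 1372, 9604]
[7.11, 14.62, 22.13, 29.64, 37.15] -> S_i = 7.11 + 7.51*i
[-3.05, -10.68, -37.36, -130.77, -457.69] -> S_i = -3.05*3.50^i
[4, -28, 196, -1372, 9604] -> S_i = 4*-7^i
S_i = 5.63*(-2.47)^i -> [5.63, -13.91, 34.35, -84.84, 209.55]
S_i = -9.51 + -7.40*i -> [-9.51, -16.91, -24.31, -31.71, -39.11]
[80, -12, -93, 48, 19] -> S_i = Random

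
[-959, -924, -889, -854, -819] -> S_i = -959 + 35*i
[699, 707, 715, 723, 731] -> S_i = 699 + 8*i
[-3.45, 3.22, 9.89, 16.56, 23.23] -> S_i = -3.45 + 6.67*i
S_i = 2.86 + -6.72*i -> [2.86, -3.86, -10.58, -17.3, -24.02]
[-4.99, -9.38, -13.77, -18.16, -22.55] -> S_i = -4.99 + -4.39*i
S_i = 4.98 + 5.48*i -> [4.98, 10.46, 15.94, 21.42, 26.9]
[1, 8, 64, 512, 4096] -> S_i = 1*8^i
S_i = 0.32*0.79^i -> [0.32, 0.25, 0.2, 0.16, 0.12]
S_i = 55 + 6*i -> [55, 61, 67, 73, 79]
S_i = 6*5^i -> [6, 30, 150, 750, 3750]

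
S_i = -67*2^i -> [-67, -134, -268, -536, -1072]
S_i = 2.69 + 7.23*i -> [2.69, 9.92, 17.15, 24.38, 31.61]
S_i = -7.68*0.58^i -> [-7.68, -4.45, -2.58, -1.5, -0.87]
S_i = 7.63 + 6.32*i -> [7.63, 13.95, 20.27, 26.59, 32.91]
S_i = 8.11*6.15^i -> [8.11, 49.88, 306.74, 1886.45, 11601.69]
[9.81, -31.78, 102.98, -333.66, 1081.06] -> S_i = 9.81*(-3.24)^i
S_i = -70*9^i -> [-70, -630, -5670, -51030, -459270]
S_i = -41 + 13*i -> [-41, -28, -15, -2, 11]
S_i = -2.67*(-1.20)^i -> [-2.67, 3.2, -3.84, 4.61, -5.54]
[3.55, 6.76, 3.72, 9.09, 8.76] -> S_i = Random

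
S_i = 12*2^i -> [12, 24, 48, 96, 192]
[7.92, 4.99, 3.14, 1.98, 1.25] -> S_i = 7.92*0.63^i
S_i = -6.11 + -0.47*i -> [-6.11, -6.58, -7.05, -7.52, -7.99]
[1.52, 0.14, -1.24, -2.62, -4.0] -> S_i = 1.52 + -1.38*i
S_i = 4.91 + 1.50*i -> [4.91, 6.41, 7.91, 9.41, 10.91]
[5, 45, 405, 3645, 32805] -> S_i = 5*9^i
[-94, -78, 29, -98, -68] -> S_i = Random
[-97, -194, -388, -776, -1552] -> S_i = -97*2^i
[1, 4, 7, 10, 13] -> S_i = 1 + 3*i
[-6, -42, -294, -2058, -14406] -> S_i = -6*7^i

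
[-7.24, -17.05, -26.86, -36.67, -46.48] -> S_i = -7.24 + -9.81*i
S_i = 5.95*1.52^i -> [5.95, 9.04, 13.75, 20.9, 31.76]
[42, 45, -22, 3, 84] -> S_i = Random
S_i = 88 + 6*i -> [88, 94, 100, 106, 112]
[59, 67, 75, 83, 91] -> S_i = 59 + 8*i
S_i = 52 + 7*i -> [52, 59, 66, 73, 80]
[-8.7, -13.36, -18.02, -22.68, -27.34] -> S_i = -8.70 + -4.66*i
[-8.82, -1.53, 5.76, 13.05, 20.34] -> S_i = -8.82 + 7.29*i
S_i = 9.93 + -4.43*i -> [9.93, 5.5, 1.07, -3.36, -7.79]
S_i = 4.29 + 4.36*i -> [4.29, 8.65, 13.01, 17.37, 21.73]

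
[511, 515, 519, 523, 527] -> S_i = 511 + 4*i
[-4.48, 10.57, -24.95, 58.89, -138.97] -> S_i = -4.48*(-2.36)^i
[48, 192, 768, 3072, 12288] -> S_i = 48*4^i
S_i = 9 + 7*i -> [9, 16, 23, 30, 37]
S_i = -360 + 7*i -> [-360, -353, -346, -339, -332]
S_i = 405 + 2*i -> [405, 407, 409, 411, 413]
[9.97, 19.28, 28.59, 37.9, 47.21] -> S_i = 9.97 + 9.31*i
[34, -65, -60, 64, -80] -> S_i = Random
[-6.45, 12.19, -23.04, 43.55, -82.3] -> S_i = -6.45*(-1.89)^i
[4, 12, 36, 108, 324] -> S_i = 4*3^i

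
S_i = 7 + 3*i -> [7, 10, 13, 16, 19]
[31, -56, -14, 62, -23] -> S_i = Random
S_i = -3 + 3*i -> [-3, 0, 3, 6, 9]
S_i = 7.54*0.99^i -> [7.54, 7.46, 7.39, 7.32, 7.24]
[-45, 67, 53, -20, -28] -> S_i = Random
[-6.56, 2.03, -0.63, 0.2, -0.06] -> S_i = -6.56*(-0.31)^i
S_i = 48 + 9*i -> [48, 57, 66, 75, 84]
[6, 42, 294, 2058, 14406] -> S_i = 6*7^i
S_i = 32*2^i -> [32, 64, 128, 256, 512]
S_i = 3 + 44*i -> [3, 47, 91, 135, 179]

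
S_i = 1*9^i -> [1, 9, 81, 729, 6561]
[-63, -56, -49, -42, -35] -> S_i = -63 + 7*i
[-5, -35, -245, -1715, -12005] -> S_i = -5*7^i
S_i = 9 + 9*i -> [9, 18, 27, 36, 45]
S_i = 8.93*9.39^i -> [8.93, 83.85, 787.38, 7393.47, 69424.67]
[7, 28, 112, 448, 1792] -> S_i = 7*4^i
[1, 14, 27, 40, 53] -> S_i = 1 + 13*i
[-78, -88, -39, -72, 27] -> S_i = Random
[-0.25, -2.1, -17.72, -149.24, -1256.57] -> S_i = -0.25*8.42^i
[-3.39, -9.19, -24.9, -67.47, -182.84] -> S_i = -3.39*2.71^i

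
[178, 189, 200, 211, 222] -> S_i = 178 + 11*i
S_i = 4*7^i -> [4, 28, 196, 1372, 9604]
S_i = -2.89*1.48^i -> [-2.89, -4.28, -6.33, -9.37, -13.87]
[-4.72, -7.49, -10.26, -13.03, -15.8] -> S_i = -4.72 + -2.77*i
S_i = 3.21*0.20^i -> [3.21, 0.64, 0.13, 0.03, 0.01]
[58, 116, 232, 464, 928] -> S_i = 58*2^i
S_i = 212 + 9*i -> [212, 221, 230, 239, 248]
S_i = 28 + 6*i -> [28, 34, 40, 46, 52]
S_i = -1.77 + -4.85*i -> [-1.77, -6.62, -11.47, -16.32, -21.17]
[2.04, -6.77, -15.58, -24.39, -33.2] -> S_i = 2.04 + -8.81*i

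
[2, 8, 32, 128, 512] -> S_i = 2*4^i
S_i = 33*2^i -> [33, 66, 132, 264, 528]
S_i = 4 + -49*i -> [4, -45, -94, -143, -192]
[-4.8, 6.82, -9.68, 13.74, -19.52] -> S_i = -4.80*(-1.42)^i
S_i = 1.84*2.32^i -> [1.84, 4.27, 9.9, 22.98, 53.31]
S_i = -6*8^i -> [-6, -48, -384, -3072, -24576]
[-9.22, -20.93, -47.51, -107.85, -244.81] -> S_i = -9.22*2.27^i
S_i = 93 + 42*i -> [93, 135, 177, 219, 261]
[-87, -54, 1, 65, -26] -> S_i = Random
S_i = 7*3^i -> [7, 21, 63, 189, 567]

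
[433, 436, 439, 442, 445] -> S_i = 433 + 3*i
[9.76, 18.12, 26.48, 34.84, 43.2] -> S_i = 9.76 + 8.36*i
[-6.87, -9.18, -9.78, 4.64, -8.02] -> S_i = Random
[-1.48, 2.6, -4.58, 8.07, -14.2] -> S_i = -1.48*(-1.76)^i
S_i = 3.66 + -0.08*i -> [3.66, 3.58, 3.5, 3.42, 3.34]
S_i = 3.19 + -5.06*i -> [3.19, -1.87, -6.93, -11.99, -17.05]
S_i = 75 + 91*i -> [75, 166, 257, 348, 439]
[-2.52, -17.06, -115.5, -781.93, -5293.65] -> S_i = -2.52*6.77^i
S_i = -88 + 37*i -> [-88, -51, -14, 23, 60]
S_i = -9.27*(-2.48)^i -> [-9.27, 22.99, -57.01, 141.4, -350.66]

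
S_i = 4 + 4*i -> [4, 8, 12, 16, 20]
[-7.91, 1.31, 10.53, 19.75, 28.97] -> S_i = -7.91 + 9.22*i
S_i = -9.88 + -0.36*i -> [-9.88, -10.24, -10.6, -10.96, -11.32]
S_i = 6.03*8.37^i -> [6.03, 50.47, 422.44, 3535.85, 29595.05]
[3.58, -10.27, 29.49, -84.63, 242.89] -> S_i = 3.58*(-2.87)^i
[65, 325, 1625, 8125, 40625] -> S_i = 65*5^i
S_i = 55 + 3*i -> [55, 58, 61, 64, 67]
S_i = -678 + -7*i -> [-678, -685, -692, -699, -706]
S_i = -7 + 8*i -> [-7, 1, 9, 17, 25]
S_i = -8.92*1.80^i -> [-8.92, -16.06, -28.9, -52.02, -93.64]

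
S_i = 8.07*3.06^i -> [8.07, 24.69, 75.56, 231.23, 707.55]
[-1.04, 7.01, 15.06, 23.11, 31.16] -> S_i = -1.04 + 8.05*i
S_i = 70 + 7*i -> [70, 77, 84, 91, 98]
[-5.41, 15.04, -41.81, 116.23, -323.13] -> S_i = -5.41*(-2.78)^i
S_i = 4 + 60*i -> [4, 64, 124, 184, 244]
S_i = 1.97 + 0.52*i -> [1.97, 2.49, 3.01, 3.53, 4.05]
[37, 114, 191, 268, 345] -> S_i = 37 + 77*i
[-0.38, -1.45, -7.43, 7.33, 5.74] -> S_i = Random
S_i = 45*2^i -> [45, 90, 180, 360, 720]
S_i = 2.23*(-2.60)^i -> [2.23, -5.8, 15.07, -39.19, 101.91]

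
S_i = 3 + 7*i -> [3, 10, 17, 24, 31]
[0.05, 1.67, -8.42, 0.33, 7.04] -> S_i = Random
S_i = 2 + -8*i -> [2, -6, -14, -22, -30]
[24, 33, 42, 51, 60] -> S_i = 24 + 9*i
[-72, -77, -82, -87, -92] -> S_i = -72 + -5*i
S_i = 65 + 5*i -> [65, 70, 75, 80, 85]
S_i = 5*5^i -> [5, 25, 125, 625, 3125]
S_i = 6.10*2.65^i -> [6.1, 16.16, 42.84, 113.52, 300.82]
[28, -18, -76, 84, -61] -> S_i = Random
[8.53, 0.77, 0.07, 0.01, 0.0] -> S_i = 8.53*0.09^i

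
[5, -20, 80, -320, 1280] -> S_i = 5*-4^i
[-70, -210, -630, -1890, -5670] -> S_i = -70*3^i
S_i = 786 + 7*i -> [786, 793, 800, 807, 814]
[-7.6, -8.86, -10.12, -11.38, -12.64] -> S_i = -7.60 + -1.26*i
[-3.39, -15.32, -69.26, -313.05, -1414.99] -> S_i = -3.39*4.52^i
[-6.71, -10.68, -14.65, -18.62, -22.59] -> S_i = -6.71 + -3.97*i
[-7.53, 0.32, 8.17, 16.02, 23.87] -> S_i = -7.53 + 7.85*i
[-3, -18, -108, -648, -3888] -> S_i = -3*6^i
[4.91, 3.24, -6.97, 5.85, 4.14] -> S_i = Random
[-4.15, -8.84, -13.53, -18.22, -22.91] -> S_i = -4.15 + -4.69*i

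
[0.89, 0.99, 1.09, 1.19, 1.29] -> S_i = 0.89 + 0.10*i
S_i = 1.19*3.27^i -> [1.19, 3.89, 12.72, 41.61, 136.06]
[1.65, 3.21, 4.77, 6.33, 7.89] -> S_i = 1.65 + 1.56*i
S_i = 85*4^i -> [85, 340, 1360, 5440, 21760]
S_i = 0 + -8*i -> [0, -8, -16, -24, -32]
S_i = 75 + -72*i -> [75, 3, -69, -141, -213]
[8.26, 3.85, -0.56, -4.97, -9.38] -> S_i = 8.26 + -4.41*i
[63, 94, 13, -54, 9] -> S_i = Random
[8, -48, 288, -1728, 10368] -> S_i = 8*-6^i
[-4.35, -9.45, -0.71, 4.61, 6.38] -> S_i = Random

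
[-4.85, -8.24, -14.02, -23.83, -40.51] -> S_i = -4.85*1.70^i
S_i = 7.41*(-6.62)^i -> [7.41, -49.05, 324.74, -2149.77, 14231.48]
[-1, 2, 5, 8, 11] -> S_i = -1 + 3*i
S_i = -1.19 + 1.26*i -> [-1.19, 0.07, 1.33, 2.59, 3.85]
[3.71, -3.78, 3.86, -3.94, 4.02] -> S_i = 3.71*(-1.02)^i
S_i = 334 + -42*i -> [334, 292, 250, 208, 166]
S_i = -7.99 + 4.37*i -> [-7.99, -3.62, 0.75, 5.12, 9.49]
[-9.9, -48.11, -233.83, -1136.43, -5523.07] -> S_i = -9.90*4.86^i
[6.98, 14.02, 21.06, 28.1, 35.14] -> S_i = 6.98 + 7.04*i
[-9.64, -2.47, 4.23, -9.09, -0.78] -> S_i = Random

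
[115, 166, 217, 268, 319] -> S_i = 115 + 51*i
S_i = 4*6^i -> [4, 24, 144, 864, 5184]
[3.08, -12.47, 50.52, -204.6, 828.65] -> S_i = 3.08*(-4.05)^i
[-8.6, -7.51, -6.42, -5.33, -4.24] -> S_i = -8.60 + 1.09*i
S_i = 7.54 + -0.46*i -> [7.54, 7.08, 6.62, 6.16, 5.7]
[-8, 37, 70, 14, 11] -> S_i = Random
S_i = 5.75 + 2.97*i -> [5.75, 8.72, 11.69, 14.66, 17.63]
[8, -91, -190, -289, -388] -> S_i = 8 + -99*i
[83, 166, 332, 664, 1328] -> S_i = 83*2^i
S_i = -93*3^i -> [-93, -279, -837, -2511, -7533]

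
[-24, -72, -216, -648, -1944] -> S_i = -24*3^i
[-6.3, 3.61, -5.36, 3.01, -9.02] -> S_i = Random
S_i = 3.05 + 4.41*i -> [3.05, 7.46, 11.87, 16.28, 20.69]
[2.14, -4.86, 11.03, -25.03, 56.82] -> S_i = 2.14*(-2.27)^i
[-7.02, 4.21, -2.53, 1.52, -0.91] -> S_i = -7.02*(-0.60)^i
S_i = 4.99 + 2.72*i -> [4.99, 7.71, 10.43, 13.15, 15.87]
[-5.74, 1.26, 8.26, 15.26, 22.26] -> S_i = -5.74 + 7.00*i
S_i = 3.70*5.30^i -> [3.7, 19.61, 103.93, 550.84, 2919.48]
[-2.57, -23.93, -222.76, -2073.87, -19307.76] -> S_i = -2.57*9.31^i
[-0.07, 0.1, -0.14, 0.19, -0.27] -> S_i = -0.07*(-1.40)^i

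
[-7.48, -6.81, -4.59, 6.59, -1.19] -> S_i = Random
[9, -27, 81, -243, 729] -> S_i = 9*-3^i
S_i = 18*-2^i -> [18, -36, 72, -144, 288]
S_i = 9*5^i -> [9, 45, 225, 1125, 5625]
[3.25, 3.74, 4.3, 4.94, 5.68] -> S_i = 3.25*1.15^i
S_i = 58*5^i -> [58, 290, 1450, 7250, 36250]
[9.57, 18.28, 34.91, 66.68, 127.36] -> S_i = 9.57*1.91^i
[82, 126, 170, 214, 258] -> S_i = 82 + 44*i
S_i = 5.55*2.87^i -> [5.55, 15.93, 45.71, 131.2, 376.55]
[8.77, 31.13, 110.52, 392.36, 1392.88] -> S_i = 8.77*3.55^i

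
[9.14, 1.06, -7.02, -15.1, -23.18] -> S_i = 9.14 + -8.08*i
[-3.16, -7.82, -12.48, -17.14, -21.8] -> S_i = -3.16 + -4.66*i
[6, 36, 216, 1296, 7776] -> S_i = 6*6^i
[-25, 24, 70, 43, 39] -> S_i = Random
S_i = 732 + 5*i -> [732, 737, 742, 747, 752]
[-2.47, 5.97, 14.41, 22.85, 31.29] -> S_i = -2.47 + 8.44*i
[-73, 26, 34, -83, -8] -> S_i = Random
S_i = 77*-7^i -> [77, -539, 3773, -26411, 184877]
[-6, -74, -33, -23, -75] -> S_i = Random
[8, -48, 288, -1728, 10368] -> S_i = 8*-6^i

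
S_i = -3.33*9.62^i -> [-3.33, -32.03, -308.17, -2964.62, -28519.67]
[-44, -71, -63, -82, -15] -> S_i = Random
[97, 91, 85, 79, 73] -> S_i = 97 + -6*i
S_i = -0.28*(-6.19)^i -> [-0.28, 1.73, -10.73, 66.41, -411.07]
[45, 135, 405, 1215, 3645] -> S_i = 45*3^i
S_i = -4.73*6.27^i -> [-4.73, -29.66, -185.95, -1165.91, -7310.23]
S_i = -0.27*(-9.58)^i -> [-0.27, 2.59, -24.78, 237.39, -2274.19]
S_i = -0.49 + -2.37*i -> [-0.49, -2.86, -5.23, -7.6, -9.97]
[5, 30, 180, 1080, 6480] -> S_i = 5*6^i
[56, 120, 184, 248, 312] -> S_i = 56 + 64*i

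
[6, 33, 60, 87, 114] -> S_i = 6 + 27*i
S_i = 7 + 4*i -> [7, 11, 15, 19, 23]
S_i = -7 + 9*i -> [-7, 2, 11, 20, 29]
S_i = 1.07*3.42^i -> [1.07, 3.66, 12.52, 42.8, 146.38]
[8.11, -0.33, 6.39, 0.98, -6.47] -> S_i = Random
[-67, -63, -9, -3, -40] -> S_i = Random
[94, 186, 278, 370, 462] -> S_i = 94 + 92*i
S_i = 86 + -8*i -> [86, 78, 70, 62, 54]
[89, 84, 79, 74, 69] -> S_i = 89 + -5*i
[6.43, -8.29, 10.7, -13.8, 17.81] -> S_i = 6.43*(-1.29)^i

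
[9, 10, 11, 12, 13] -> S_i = 9 + 1*i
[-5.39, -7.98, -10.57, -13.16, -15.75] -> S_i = -5.39 + -2.59*i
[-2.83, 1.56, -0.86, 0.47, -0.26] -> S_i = -2.83*(-0.55)^i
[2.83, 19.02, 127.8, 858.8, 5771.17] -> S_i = 2.83*6.72^i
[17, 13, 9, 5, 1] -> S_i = 17 + -4*i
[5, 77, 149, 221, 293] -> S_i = 5 + 72*i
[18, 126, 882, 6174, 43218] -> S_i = 18*7^i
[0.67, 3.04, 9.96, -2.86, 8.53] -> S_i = Random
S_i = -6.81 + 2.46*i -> [-6.81, -4.35, -1.89, 0.57, 3.03]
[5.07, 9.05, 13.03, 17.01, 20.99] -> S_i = 5.07 + 3.98*i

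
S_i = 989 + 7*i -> [989, 996, 1003, 1010, 1017]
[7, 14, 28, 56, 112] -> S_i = 7*2^i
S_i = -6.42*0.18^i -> [-6.42, -1.16, -0.21, -0.04, -0.01]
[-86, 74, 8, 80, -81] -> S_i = Random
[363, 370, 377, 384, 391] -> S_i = 363 + 7*i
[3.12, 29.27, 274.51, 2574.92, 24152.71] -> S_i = 3.12*9.38^i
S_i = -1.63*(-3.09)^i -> [-1.63, 5.04, -15.56, 48.09, -148.6]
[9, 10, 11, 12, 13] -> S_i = 9 + 1*i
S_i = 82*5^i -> [82, 410, 2050, 10250, 51250]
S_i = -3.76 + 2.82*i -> [-3.76, -0.94, 1.88, 4.7, 7.52]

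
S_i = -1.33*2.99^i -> [-1.33, -3.98, -11.89, -35.55, -106.3]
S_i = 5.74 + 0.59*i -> [5.74, 6.33, 6.92, 7.51, 8.1]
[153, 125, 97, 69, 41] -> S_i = 153 + -28*i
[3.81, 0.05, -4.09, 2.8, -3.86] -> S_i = Random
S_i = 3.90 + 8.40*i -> [3.9, 12.3, 20.7, 29.1, 37.5]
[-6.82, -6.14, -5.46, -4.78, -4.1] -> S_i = -6.82 + 0.68*i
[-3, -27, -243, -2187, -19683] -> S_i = -3*9^i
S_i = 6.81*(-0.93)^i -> [6.81, -6.33, 5.89, -5.48, 5.09]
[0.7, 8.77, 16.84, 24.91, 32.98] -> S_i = 0.70 + 8.07*i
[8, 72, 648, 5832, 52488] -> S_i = 8*9^i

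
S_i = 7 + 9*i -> [7, 16, 25, 34, 43]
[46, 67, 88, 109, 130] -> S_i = 46 + 21*i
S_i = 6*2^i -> [6, 12, 24, 48, 96]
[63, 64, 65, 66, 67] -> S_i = 63 + 1*i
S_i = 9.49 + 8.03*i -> [9.49, 17.52, 25.55, 33.58, 41.61]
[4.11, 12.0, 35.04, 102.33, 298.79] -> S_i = 4.11*2.92^i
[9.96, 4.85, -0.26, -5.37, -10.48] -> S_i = 9.96 + -5.11*i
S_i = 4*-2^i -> [4, -8, 16, -32, 64]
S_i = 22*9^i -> [22, 198, 1782, 16038, 144342]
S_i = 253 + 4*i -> [253, 257, 261, 265, 269]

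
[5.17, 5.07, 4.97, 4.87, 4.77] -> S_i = 5.17*0.98^i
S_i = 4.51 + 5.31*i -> [4.51, 9.82, 15.13, 20.44, 25.75]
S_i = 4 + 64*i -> [4, 68, 132, 196, 260]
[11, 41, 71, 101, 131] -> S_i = 11 + 30*i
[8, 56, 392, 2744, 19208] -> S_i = 8*7^i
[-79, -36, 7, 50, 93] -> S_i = -79 + 43*i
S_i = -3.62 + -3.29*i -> [-3.62, -6.91, -10.2, -13.49, -16.78]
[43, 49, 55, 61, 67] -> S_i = 43 + 6*i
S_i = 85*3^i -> [85, 255, 765, 2295, 6885]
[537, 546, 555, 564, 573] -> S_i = 537 + 9*i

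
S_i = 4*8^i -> [4, 32, 256, 2048, 16384]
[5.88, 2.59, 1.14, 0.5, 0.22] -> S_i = 5.88*0.44^i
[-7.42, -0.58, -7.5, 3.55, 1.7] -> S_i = Random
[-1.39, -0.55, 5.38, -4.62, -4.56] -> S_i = Random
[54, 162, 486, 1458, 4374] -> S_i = 54*3^i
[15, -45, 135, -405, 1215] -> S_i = 15*-3^i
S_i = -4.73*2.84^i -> [-4.73, -13.43, -38.15, -108.35, -307.7]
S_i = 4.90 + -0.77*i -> [4.9, 4.13, 3.36, 2.59, 1.82]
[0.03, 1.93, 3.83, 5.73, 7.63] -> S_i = 0.03 + 1.90*i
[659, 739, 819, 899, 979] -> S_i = 659 + 80*i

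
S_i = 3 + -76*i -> [3, -73, -149, -225, -301]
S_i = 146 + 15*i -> [146, 161, 176, 191, 206]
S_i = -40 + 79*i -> [-40, 39, 118, 197, 276]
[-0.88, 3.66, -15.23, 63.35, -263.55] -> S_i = -0.88*(-4.16)^i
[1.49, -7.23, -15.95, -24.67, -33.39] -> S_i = 1.49 + -8.72*i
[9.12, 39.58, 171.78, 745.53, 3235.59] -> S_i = 9.12*4.34^i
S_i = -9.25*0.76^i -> [-9.25, -7.03, -5.34, -4.06, -3.09]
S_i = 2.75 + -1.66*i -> [2.75, 1.09, -0.57, -2.23, -3.89]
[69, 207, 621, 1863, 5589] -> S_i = 69*3^i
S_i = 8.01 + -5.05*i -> [8.01, 2.96, -2.09, -7.14, -12.19]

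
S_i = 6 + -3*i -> [6, 3, 0, -3, -6]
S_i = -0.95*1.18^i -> [-0.95, -1.12, -1.32, -1.56, -1.84]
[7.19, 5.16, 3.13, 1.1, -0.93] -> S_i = 7.19 + -2.03*i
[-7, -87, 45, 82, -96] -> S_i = Random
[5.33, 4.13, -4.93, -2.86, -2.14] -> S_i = Random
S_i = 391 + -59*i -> [391, 332, 273, 214, 155]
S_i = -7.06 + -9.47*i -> [-7.06, -16.53, -26.0, -35.47, -44.94]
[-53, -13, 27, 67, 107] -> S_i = -53 + 40*i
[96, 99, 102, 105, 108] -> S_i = 96 + 3*i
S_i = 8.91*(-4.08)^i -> [8.91, -36.35, 148.32, -605.14, 2468.98]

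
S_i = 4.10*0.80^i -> [4.1, 3.28, 2.62, 2.1, 1.68]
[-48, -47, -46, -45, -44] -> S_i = -48 + 1*i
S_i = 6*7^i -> [6, 42, 294, 2058, 14406]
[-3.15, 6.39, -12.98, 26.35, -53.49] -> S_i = -3.15*(-2.03)^i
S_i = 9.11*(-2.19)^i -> [9.11, -19.95, 43.69, -95.69, 209.55]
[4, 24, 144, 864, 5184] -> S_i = 4*6^i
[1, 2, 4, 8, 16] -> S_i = 1*2^i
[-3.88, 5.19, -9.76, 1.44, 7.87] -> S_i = Random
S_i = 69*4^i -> [69, 276, 1104, 4416, 17664]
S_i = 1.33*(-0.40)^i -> [1.33, -0.53, 0.21, -0.09, 0.03]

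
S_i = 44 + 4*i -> [44, 48, 52, 56, 60]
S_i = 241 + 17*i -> [241, 258, 275, 292, 309]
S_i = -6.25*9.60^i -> [-6.25, -60.0, -576.0, -5529.6, -53084.16]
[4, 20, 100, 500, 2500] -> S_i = 4*5^i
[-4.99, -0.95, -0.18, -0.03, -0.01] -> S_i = -4.99*0.19^i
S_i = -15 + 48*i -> [-15, 33, 81, 129, 177]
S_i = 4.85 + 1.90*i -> [4.85, 6.75, 8.65, 10.55, 12.45]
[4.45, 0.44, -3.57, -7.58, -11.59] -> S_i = 4.45 + -4.01*i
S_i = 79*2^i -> [79, 158, 316, 632, 1264]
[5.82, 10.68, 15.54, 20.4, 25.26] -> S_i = 5.82 + 4.86*i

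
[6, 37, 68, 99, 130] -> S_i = 6 + 31*i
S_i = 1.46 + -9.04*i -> [1.46, -7.58, -16.62, -25.66, -34.7]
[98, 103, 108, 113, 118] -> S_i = 98 + 5*i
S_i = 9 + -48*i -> [9, -39, -87, -135, -183]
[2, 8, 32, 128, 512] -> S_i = 2*4^i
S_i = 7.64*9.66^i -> [7.64, 73.8, 712.93, 6886.92, 66527.6]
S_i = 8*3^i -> [8, 24, 72, 216, 648]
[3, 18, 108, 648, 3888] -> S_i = 3*6^i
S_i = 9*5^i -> [9, 45, 225, 1125, 5625]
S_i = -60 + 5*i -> [-60, -55, -50, -45, -40]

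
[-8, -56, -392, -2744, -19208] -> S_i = -8*7^i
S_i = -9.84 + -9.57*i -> [-9.84, -19.41, -28.98, -38.55, -48.12]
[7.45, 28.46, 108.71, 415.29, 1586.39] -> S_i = 7.45*3.82^i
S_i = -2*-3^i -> [-2, 6, -18, 54, -162]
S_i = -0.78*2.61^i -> [-0.78, -2.04, -5.31, -13.87, -36.2]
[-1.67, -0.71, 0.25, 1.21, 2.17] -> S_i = -1.67 + 0.96*i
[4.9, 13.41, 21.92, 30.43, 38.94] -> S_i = 4.90 + 8.51*i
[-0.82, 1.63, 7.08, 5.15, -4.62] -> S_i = Random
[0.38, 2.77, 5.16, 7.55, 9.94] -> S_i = 0.38 + 2.39*i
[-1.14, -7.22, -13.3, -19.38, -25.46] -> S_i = -1.14 + -6.08*i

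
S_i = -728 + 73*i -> [-728, -655, -582, -509, -436]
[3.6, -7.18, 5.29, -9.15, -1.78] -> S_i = Random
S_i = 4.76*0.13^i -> [4.76, 0.62, 0.08, 0.01, 0.0]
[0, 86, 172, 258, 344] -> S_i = 0 + 86*i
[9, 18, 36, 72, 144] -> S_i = 9*2^i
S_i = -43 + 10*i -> [-43, -33, -23, -13, -3]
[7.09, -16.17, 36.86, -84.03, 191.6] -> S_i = 7.09*(-2.28)^i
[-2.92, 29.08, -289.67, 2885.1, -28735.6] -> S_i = -2.92*(-9.96)^i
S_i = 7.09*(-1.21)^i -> [7.09, -8.58, 10.38, -12.56, 15.2]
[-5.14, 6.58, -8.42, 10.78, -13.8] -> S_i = -5.14*(-1.28)^i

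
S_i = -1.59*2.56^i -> [-1.59, -4.07, -10.42, -26.68, -68.29]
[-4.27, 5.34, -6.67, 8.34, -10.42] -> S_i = -4.27*(-1.25)^i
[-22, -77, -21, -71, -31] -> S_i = Random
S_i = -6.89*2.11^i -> [-6.89, -14.54, -30.67, -64.72, -136.57]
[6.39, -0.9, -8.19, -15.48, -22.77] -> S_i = 6.39 + -7.29*i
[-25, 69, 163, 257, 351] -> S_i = -25 + 94*i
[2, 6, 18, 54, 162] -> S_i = 2*3^i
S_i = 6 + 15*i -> [6, 21, 36, 51, 66]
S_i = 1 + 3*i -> [1, 4, 7, 10, 13]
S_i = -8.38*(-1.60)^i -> [-8.38, 13.41, -21.45, 34.32, -54.92]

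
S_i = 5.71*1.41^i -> [5.71, 8.05, 11.35, 16.01, 22.57]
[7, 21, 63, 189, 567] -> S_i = 7*3^i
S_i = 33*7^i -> [33, 231, 1617, 11319, 79233]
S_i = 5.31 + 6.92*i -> [5.31, 12.23, 19.15, 26.07, 32.99]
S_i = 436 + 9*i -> [436, 445, 454, 463, 472]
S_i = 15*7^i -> [15, 105, 735, 5145, 36015]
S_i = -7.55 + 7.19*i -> [-7.55, -0.36, 6.83, 14.02, 21.21]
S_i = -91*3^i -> [-91, -273, -819, -2457, -7371]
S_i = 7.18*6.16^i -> [7.18, 44.23, 272.45, 1678.29, 10338.26]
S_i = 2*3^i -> [2, 6, 18, 54, 162]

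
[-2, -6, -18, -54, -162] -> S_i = -2*3^i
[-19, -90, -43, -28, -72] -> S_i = Random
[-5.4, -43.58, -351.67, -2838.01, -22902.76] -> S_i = -5.40*8.07^i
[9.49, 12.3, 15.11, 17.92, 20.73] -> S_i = 9.49 + 2.81*i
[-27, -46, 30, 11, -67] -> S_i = Random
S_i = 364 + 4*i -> [364, 368, 372, 376, 380]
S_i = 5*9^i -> [5, 45, 405, 3645, 32805]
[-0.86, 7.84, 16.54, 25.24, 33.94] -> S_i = -0.86 + 8.70*i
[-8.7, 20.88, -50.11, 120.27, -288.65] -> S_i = -8.70*(-2.40)^i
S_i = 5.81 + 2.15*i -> [5.81, 7.96, 10.11, 12.26, 14.41]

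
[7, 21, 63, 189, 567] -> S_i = 7*3^i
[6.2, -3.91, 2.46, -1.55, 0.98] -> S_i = 6.20*(-0.63)^i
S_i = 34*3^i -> [34, 102, 306, 918, 2754]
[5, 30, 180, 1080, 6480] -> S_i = 5*6^i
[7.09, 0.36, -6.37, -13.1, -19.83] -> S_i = 7.09 + -6.73*i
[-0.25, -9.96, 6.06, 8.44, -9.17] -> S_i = Random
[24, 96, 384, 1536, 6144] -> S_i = 24*4^i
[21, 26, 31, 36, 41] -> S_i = 21 + 5*i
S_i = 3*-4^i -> [3, -12, 48, -192, 768]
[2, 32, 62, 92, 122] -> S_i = 2 + 30*i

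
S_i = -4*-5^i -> [-4, 20, -100, 500, -2500]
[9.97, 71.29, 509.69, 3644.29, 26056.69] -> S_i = 9.97*7.15^i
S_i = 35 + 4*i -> [35, 39, 43, 47, 51]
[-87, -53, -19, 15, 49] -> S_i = -87 + 34*i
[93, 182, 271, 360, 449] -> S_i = 93 + 89*i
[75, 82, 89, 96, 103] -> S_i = 75 + 7*i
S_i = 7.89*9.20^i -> [7.89, 72.59, 667.81, 6143.85, 56523.4]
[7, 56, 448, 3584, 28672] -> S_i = 7*8^i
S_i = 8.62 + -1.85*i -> [8.62, 6.77, 4.92, 3.07, 1.22]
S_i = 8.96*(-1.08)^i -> [8.96, -9.68, 10.45, -11.29, 12.19]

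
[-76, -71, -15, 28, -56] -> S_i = Random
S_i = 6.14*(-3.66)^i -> [6.14, -22.47, 82.25, -301.03, 1101.77]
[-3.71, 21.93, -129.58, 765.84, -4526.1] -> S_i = -3.71*(-5.91)^i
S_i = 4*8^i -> [4, 32, 256, 2048, 16384]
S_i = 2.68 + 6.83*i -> [2.68, 9.51, 16.34, 23.17, 30.0]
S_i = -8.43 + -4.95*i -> [-8.43, -13.38, -18.33, -23.28, -28.23]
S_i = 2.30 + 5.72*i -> [2.3, 8.02, 13.74, 19.46, 25.18]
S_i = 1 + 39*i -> [1, 40, 79, 118, 157]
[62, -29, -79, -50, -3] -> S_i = Random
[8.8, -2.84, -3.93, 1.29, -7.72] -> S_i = Random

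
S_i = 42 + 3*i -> [42, 45, 48, 51, 54]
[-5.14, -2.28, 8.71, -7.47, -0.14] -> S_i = Random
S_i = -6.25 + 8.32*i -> [-6.25, 2.07, 10.39, 18.71, 27.03]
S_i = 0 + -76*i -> [0, -76, -152, -228, -304]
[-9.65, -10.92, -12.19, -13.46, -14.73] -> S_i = -9.65 + -1.27*i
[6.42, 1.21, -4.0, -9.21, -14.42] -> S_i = 6.42 + -5.21*i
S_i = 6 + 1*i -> [6, 7, 8, 9, 10]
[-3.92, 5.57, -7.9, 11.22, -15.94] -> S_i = -3.92*(-1.42)^i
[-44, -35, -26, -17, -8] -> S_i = -44 + 9*i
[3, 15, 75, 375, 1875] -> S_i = 3*5^i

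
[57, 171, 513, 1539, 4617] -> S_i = 57*3^i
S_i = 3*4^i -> [3, 12, 48, 192, 768]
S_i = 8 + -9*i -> [8, -1, -10, -19, -28]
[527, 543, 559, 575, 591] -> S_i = 527 + 16*i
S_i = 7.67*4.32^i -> [7.67, 33.13, 143.14, 618.37, 2671.35]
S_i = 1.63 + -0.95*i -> [1.63, 0.68, -0.27, -1.22, -2.17]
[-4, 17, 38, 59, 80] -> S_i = -4 + 21*i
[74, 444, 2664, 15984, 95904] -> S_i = 74*6^i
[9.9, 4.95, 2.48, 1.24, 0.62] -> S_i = 9.90*0.50^i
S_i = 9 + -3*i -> [9, 6, 3, 0, -3]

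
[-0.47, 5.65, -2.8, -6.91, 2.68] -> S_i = Random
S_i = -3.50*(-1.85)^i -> [-3.5, 6.48, -11.98, 22.16, -41.0]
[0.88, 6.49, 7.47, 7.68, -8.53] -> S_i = Random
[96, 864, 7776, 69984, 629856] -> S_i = 96*9^i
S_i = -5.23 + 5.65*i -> [-5.23, 0.42, 6.07, 11.72, 17.37]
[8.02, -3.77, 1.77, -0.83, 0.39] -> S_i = 8.02*(-0.47)^i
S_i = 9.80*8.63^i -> [9.8, 84.57, 729.87, 6298.81, 54358.72]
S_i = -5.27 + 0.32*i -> [-5.27, -4.95, -4.63, -4.31, -3.99]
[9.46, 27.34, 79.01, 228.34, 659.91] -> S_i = 9.46*2.89^i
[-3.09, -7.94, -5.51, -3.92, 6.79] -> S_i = Random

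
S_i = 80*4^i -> [80, 320, 1280, 5120, 20480]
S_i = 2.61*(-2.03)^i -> [2.61, -5.3, 10.76, -21.83, 44.32]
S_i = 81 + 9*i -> [81, 90, 99, 108, 117]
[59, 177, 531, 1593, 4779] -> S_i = 59*3^i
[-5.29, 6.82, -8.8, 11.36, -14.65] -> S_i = -5.29*(-1.29)^i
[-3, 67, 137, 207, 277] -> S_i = -3 + 70*i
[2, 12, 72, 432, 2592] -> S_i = 2*6^i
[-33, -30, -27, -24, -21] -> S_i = -33 + 3*i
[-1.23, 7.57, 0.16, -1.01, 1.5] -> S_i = Random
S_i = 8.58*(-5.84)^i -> [8.58, -50.11, 292.63, -1708.94, 9980.19]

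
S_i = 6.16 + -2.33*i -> [6.16, 3.83, 1.5, -0.83, -3.16]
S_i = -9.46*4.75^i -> [-9.46, -44.94, -213.44, -1013.85, -4815.77]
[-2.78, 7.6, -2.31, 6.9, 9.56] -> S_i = Random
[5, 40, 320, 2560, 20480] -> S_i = 5*8^i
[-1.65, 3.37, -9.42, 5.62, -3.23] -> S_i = Random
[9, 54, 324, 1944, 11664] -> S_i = 9*6^i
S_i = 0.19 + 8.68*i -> [0.19, 8.87, 17.55, 26.23, 34.91]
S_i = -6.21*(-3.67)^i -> [-6.21, 22.79, -83.64, 306.97, -1126.56]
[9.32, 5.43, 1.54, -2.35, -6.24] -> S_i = 9.32 + -3.89*i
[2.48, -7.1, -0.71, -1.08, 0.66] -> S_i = Random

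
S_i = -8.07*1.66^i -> [-8.07, -13.4, -22.24, -36.91, -61.28]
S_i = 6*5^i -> [6, 30, 150, 750, 3750]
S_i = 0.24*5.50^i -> [0.24, 1.32, 7.26, 39.93, 219.61]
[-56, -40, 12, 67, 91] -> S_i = Random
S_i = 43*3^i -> [43, 129, 387, 1161, 3483]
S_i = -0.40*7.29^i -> [-0.4, -2.92, -21.26, -154.97, -1129.72]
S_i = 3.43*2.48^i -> [3.43, 8.51, 21.1, 52.32, 129.75]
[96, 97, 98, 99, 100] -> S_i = 96 + 1*i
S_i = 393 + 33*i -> [393, 426, 459, 492, 525]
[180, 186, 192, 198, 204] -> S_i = 180 + 6*i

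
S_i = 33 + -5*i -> [33, 28, 23, 18, 13]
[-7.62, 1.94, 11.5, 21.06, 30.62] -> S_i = -7.62 + 9.56*i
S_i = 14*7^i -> [14, 98, 686, 4802, 33614]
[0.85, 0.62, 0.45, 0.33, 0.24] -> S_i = 0.85*0.73^i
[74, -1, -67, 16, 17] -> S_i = Random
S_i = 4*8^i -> [4, 32, 256, 2048, 16384]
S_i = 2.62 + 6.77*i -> [2.62, 9.39, 16.16, 22.93, 29.7]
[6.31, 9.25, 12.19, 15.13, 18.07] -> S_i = 6.31 + 2.94*i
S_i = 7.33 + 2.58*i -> [7.33, 9.91, 12.49, 15.07, 17.65]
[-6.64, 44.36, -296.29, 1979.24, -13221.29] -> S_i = -6.64*(-6.68)^i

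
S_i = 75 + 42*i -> [75, 117, 159, 201, 243]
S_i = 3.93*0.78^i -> [3.93, 3.07, 2.39, 1.86, 1.45]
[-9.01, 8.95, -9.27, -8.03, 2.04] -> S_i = Random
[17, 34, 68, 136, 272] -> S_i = 17*2^i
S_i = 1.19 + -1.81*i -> [1.19, -0.62, -2.43, -4.24, -6.05]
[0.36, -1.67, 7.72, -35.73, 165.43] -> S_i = 0.36*(-4.63)^i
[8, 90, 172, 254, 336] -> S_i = 8 + 82*i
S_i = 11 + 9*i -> [11, 20, 29, 38, 47]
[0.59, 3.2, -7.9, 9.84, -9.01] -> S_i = Random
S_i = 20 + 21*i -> [20, 41, 62, 83, 104]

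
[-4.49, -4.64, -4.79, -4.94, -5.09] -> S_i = -4.49 + -0.15*i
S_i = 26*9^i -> [26, 234, 2106, 18954, 170586]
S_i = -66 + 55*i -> [-66, -11, 44, 99, 154]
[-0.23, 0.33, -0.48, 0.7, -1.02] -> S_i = -0.23*(-1.45)^i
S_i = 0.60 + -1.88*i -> [0.6, -1.28, -3.16, -5.04, -6.92]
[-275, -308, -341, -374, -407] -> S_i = -275 + -33*i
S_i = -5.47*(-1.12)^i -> [-5.47, 6.13, -6.86, 7.68, -8.61]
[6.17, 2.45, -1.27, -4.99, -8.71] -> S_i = 6.17 + -3.72*i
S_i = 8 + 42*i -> [8, 50, 92, 134, 176]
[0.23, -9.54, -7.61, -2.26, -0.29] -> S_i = Random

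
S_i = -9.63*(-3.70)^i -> [-9.63, 35.63, -131.83, 487.79, -1804.82]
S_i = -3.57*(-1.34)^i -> [-3.57, 4.78, -6.41, 8.59, -11.51]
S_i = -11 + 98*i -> [-11, 87, 185, 283, 381]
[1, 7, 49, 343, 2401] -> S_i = 1*7^i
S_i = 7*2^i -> [7, 14, 28, 56, 112]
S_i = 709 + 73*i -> [709, 782, 855, 928, 1001]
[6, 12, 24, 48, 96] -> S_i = 6*2^i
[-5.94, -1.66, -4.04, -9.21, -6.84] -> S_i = Random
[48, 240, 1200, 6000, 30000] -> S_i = 48*5^i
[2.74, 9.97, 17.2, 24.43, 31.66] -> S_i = 2.74 + 7.23*i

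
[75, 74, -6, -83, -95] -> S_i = Random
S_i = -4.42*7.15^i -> [-4.42, -31.6, -225.96, -1615.62, -11551.71]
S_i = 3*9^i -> [3, 27, 243, 2187, 19683]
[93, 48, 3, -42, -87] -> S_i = 93 + -45*i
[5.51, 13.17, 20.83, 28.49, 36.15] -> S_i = 5.51 + 7.66*i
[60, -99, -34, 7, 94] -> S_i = Random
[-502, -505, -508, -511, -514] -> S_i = -502 + -3*i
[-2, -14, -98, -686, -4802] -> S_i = -2*7^i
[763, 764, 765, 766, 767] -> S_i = 763 + 1*i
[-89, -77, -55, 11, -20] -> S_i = Random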